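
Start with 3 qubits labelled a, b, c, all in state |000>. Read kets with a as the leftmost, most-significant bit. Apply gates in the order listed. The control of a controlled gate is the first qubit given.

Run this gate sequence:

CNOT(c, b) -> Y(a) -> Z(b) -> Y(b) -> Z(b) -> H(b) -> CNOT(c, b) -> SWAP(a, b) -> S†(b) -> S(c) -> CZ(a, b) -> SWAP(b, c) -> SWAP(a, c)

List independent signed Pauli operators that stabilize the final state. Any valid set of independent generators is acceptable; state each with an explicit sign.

The final state is stabilized by the group generated by +IIX, -ZII, +IZI; other independent generating sets are equally valid.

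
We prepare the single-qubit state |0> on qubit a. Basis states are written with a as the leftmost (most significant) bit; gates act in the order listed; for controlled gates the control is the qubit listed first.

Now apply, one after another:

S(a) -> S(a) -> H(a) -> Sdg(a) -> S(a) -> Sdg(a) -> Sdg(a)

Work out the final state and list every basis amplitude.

The resulting statevector has amplitude sqrt(2)/2 on |0>, -sqrt(2)/2 on |1>.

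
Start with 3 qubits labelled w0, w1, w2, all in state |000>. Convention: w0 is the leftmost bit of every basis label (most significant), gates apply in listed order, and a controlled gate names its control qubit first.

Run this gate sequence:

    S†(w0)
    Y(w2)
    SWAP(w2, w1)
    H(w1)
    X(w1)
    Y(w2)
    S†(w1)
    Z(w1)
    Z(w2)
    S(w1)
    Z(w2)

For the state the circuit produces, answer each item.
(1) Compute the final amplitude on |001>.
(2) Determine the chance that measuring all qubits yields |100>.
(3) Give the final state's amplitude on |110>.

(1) The final state's coefficient on |001> equals sqrt(2)/2.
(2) The probability of measuring |100> is 0.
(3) The amplitude on |110> is 0.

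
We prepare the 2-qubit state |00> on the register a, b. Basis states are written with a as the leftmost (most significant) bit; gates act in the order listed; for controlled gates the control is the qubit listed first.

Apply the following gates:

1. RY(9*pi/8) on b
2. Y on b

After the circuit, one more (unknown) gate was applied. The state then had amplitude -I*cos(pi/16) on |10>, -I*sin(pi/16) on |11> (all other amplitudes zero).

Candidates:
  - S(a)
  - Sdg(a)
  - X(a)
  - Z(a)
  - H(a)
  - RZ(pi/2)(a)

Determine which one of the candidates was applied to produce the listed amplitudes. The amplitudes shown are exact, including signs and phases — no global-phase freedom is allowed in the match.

The unique candidate consistent with the amplitudes is X(a).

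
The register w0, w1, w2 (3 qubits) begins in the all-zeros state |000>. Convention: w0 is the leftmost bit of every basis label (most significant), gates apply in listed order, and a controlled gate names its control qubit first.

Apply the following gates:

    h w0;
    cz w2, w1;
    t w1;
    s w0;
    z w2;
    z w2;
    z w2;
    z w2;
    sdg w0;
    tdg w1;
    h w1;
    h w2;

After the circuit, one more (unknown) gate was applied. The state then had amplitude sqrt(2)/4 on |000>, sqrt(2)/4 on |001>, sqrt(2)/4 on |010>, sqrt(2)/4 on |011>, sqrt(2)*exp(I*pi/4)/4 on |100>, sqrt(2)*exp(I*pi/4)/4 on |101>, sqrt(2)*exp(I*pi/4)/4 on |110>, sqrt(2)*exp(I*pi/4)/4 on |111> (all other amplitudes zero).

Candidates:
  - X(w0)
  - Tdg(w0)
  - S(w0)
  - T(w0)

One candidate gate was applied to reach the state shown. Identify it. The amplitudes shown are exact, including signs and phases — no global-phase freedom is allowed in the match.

The unique candidate consistent with the amplitudes is T(w0).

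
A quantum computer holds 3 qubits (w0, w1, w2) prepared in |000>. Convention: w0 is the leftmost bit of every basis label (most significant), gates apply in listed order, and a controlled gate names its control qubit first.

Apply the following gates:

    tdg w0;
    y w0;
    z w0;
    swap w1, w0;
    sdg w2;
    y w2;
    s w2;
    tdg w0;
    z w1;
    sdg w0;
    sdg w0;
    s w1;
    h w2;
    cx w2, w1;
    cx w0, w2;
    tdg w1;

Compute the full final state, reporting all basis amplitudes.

After the circuit, the state carries amplitude -sqrt(2)/2 on |001>, -sqrt(2)*exp(3*I*pi/4)/2 on |010>, and 0 on every other basis state.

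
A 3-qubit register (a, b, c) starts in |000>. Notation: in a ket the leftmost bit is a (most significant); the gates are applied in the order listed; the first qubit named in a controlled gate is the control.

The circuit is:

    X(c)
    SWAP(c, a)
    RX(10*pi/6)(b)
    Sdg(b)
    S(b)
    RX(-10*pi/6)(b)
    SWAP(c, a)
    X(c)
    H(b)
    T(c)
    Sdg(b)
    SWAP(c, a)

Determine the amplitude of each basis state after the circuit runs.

The resulting statevector has amplitude sqrt(2)/2 on |000>, -sqrt(2)*I/2 on |010>, and 0 on every other basis state. Key observation: gates 1-8 undo each other exactly, leaving only the rest of the circuit to track.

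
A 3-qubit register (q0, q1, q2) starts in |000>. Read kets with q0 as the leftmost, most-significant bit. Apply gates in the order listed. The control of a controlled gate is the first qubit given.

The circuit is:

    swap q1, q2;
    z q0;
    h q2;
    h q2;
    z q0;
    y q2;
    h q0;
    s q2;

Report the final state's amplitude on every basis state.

The final amplitudes are -sqrt(2)/2 on |001>, -sqrt(2)/2 on |101>, and 0 on every other basis state. Key observation: gates 2-5 undo each other exactly, leaving only the rest of the circuit to track.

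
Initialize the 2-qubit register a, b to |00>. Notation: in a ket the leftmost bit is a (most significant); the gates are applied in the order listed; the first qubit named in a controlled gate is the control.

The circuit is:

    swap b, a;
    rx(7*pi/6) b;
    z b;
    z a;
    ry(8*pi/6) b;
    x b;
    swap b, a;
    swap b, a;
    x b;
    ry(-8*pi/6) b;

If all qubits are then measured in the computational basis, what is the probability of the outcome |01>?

The probability of measuring |01> is sqrt(3)/4 + 1/2. Key observation: gates 5-10 undo each other exactly, leaving only the rest of the circuit to track.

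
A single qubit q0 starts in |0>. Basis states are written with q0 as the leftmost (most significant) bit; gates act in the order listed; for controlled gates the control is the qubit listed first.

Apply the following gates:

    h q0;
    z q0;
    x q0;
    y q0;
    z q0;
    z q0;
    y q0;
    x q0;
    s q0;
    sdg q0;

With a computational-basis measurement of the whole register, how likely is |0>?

The probability of measuring |0> is 1/2.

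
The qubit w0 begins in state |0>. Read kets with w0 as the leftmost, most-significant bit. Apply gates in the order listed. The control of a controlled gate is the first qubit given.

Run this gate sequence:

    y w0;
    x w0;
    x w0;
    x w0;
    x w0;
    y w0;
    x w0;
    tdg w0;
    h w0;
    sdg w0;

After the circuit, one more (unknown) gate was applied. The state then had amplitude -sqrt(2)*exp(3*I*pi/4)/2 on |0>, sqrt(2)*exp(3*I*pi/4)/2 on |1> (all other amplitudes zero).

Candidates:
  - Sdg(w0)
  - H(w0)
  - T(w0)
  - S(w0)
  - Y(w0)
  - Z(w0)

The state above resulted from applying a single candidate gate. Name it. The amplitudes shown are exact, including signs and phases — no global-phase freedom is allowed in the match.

The unique candidate consistent with the amplitudes is S(w0).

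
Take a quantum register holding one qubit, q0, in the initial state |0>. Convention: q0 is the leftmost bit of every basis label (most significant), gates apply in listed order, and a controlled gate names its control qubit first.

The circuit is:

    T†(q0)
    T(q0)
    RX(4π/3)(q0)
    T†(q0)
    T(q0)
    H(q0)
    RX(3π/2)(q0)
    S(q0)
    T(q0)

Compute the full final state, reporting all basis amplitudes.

After the circuit, the state carries amplitude I*(1 + sqrt(3))*(1 - I)/4 on |0>, -sqrt(2)/4 + sqrt(6)/4 on |1>.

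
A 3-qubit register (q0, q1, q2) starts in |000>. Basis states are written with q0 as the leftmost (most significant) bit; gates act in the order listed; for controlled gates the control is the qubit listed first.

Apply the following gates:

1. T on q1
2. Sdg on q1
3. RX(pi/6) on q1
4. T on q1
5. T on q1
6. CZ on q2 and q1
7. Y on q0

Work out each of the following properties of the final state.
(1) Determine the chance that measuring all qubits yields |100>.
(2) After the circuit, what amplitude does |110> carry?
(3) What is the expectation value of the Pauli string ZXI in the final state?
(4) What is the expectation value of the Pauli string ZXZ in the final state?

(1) The probability of measuring |100> is sqrt(3)/4 + 1/2.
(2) |110> carries amplitude I*(-sqrt(2) + sqrt(6))/4 in the final state.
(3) The observable ZXI averages to -1/2.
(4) In the final state, ZXZ has expectation -1/2.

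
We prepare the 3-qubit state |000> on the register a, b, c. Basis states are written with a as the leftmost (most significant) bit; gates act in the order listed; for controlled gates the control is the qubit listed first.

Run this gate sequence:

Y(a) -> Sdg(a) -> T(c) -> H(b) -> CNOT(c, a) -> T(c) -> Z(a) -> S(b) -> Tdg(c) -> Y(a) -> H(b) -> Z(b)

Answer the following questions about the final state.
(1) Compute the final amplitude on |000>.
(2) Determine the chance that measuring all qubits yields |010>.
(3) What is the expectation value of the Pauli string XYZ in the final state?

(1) |000> carries amplitude -1/2 + I/2 in the final state.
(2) A full measurement returns |010> with probability 1/2.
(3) The expectation value of XYZ is 0.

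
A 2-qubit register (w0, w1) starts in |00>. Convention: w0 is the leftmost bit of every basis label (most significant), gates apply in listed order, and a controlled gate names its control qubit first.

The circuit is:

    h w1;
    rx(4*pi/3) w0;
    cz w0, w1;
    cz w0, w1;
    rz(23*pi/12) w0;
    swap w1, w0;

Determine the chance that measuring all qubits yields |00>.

A full measurement returns |00> with probability 1/8.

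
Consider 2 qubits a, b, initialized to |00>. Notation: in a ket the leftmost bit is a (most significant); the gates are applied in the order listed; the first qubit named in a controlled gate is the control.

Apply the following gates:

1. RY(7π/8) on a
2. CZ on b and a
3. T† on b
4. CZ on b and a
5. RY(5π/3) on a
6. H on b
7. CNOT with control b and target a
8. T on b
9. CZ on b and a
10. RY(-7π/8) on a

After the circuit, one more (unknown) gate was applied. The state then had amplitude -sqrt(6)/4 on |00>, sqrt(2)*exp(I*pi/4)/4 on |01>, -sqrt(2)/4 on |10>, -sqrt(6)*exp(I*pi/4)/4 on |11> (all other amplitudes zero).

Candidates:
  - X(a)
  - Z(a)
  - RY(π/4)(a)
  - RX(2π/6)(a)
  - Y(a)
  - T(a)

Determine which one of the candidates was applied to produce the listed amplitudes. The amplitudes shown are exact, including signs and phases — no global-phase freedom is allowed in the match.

The unique candidate consistent with the amplitudes is Z(a).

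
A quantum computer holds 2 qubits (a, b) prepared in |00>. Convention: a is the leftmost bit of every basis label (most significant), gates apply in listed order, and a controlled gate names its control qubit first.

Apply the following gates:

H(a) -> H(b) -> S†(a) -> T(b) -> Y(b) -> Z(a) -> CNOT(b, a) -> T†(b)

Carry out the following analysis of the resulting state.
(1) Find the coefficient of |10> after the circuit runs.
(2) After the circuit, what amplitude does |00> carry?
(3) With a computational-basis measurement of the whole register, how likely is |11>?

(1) The amplitude on |10> is exp(I*pi/4)/2.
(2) The amplitude on |00> is -exp(3*I*pi/4)/2.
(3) Outcome |11> occurs with probability 1/4.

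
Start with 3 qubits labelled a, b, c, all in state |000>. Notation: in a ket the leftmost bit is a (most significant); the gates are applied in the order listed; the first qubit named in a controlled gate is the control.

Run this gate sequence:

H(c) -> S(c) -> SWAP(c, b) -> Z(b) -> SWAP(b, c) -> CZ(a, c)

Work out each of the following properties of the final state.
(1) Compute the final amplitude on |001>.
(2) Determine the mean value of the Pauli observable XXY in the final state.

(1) |001> carries amplitude -sqrt(2)*I/2 in the final state.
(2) In the final state, XXY has expectation 0.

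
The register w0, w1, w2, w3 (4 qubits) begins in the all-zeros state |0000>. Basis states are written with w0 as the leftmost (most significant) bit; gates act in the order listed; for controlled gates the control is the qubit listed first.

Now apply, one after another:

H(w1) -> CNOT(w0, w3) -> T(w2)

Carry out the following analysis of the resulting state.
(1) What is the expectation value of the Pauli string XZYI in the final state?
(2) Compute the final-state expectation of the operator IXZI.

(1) The observable XZYI averages to 0.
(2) The observable IXZI averages to 1.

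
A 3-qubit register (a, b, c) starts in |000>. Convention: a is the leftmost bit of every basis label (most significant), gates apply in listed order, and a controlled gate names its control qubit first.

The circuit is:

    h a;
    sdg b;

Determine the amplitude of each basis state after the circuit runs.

After the circuit, the state carries amplitude sqrt(2)/2 on |000>, sqrt(2)/2 on |100>, and 0 on every other basis state.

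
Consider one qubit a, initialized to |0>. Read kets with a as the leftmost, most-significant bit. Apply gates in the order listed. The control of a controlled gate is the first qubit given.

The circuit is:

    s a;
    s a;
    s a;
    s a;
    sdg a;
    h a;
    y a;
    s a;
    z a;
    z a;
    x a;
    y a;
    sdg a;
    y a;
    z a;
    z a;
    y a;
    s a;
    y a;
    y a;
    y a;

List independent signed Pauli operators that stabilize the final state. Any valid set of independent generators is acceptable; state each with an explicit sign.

One valid set of independent stabilizer generators is +Y (any independent generating set of the same group is equally correct).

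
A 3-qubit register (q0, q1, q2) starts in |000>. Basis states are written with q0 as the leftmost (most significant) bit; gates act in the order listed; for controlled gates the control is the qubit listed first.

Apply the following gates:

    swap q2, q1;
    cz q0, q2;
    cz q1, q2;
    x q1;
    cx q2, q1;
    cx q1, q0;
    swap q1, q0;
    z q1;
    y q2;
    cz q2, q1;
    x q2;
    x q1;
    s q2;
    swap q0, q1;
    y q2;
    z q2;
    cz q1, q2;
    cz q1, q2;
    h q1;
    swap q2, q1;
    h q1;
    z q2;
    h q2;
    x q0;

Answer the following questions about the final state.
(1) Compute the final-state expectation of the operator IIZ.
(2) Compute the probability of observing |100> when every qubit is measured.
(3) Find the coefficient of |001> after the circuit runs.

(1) The expectation value of IIZ is 1. Key observation: gates 17-18 undo each other exactly, leaving only the rest of the circuit to track.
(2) A full measurement returns |100> with probability 1/2.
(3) |001> carries amplitude 0 in the final state.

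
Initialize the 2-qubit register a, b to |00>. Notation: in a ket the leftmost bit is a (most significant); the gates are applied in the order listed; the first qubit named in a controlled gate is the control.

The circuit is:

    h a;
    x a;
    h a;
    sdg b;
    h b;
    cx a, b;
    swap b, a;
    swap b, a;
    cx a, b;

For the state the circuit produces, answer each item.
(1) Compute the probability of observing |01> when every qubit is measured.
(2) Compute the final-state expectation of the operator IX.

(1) The probability of measuring |01> is 1/2. Key observation: gates 6-9 undo each other exactly, leaving only the rest of the circuit to track.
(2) In the final state, IX has expectation 1.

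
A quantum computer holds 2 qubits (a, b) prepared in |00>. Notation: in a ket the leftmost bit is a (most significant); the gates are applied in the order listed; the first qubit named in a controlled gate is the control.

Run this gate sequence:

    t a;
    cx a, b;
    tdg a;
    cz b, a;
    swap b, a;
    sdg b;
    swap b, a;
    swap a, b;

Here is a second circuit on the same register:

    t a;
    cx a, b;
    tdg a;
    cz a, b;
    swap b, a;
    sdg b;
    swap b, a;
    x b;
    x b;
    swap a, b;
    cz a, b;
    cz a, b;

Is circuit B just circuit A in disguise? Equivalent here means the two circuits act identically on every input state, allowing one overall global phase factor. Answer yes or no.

Yes: on every input state the two circuits agree up to one overall phase factor.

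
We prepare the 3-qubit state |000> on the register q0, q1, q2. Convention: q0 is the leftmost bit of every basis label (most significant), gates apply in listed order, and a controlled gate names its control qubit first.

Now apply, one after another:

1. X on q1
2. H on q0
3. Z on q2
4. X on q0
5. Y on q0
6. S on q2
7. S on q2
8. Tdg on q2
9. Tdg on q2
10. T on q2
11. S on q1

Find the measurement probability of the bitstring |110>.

A full measurement returns |110> with probability 1/2.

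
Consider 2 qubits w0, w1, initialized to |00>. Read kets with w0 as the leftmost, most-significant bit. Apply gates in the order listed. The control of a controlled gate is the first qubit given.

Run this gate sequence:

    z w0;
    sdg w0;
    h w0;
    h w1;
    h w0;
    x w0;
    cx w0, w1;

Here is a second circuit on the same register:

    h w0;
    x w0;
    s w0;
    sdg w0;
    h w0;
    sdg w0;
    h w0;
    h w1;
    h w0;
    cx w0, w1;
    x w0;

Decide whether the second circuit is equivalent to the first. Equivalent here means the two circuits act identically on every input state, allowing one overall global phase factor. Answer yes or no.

No: there is an input state on which the two circuits produce genuinely different outputs (not merely differing by a phase).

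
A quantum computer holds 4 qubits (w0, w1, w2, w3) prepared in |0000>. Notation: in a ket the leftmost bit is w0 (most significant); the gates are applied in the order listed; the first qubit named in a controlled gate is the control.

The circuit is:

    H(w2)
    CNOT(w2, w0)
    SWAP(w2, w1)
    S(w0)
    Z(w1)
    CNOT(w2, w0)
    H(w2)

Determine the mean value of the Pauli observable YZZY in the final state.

In the final state, YZZY has expectation 0.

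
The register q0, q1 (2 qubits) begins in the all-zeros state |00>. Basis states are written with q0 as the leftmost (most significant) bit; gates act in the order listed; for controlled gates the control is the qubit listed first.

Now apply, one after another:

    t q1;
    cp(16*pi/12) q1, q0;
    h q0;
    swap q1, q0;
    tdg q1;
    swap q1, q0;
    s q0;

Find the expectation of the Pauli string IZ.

The expectation value of IZ is 1.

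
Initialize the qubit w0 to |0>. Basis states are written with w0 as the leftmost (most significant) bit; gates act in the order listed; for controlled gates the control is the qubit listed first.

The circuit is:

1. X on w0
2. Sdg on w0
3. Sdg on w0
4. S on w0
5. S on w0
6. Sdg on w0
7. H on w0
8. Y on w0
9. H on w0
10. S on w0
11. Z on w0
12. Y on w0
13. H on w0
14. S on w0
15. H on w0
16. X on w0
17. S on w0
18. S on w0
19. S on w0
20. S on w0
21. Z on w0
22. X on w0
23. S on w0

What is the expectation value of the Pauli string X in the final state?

The expectation value of X is 1. Key observation: the block from step 17 through step 20 cancels to the identity and can be dropped.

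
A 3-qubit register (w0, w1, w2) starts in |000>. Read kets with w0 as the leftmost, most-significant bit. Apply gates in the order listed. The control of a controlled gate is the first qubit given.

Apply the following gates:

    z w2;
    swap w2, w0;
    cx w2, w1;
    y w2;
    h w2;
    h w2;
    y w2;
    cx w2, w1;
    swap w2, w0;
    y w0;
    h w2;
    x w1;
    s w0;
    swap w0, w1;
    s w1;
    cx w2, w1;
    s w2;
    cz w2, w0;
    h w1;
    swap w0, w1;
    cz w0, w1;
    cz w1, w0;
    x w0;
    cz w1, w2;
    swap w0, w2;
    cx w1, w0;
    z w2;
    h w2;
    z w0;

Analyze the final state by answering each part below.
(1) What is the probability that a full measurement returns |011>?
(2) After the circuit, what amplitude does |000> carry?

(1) A full measurement returns |011> with probability 1/2. Key observation: the block from step 2 through step 9 cancels to the identity and can be dropped.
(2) The amplitude on |000> is 0.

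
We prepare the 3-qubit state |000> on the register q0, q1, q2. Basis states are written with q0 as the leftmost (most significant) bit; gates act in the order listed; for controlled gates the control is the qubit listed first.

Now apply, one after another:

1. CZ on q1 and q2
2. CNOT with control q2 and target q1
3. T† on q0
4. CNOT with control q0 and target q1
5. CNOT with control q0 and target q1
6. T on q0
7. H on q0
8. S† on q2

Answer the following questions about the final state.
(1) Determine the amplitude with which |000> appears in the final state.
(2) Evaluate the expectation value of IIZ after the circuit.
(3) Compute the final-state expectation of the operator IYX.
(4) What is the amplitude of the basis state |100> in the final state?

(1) The final state's coefficient on |000> equals sqrt(2)/2. Key observation: gates 3-6 undo each other exactly, leaving only the rest of the circuit to track.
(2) The expectation value of IIZ is 1.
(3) The expectation value of IYX is 0.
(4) |100> carries amplitude sqrt(2)/2 in the final state.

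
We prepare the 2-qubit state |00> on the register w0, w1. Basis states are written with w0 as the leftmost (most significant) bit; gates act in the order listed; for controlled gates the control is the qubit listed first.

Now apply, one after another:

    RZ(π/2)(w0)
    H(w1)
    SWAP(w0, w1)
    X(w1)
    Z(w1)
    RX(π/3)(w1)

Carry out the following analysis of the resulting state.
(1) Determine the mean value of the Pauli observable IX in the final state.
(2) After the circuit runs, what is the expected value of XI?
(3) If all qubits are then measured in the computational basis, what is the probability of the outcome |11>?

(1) The observable IX averages to 0.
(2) The observable XI averages to 1.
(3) A full measurement returns |11> with probability 3/8.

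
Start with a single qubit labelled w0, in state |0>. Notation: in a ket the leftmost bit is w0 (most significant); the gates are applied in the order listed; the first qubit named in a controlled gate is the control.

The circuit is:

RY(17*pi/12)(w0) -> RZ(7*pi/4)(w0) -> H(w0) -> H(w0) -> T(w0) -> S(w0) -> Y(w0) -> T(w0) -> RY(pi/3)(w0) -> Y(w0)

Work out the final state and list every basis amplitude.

After the circuit, the state carries amplitude (-sqrt(6 - 3*sqrt(2))/8 + 3*sqrt(sqrt(2) + 2)/8 + sqrt(6 - 3*sqrt(2))*exp(I*pi/4)/8 + sqrt(sqrt(2) + 2)*exp(I*pi/4)/8)*exp(3*I*pi/8) on |0>, (-sqrt(2 - sqrt(2))/8 + sqrt(3*sqrt(2) + 6)/8 - sqrt(3*sqrt(2) + 6)*exp(I*pi/4)/8 - 3*sqrt(2 - sqrt(2))*exp(I*pi/4)/8)*exp(3*I*pi/8) on |1>.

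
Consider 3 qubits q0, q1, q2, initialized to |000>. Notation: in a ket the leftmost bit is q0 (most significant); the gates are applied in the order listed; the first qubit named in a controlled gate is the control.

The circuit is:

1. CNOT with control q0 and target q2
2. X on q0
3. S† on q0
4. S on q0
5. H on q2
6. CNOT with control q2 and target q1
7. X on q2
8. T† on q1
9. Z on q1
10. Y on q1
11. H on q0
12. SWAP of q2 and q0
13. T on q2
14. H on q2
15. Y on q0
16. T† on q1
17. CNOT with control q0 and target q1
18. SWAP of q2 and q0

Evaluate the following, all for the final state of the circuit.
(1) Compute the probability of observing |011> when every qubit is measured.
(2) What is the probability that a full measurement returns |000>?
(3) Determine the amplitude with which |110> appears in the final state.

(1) The probability of measuring |011> is 1/4 - sqrt(2)/8.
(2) A full measurement returns |000> with probability 0.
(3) The amplitude on |110> is sqrt(2)*(1 - exp(3*I*pi/4))/4.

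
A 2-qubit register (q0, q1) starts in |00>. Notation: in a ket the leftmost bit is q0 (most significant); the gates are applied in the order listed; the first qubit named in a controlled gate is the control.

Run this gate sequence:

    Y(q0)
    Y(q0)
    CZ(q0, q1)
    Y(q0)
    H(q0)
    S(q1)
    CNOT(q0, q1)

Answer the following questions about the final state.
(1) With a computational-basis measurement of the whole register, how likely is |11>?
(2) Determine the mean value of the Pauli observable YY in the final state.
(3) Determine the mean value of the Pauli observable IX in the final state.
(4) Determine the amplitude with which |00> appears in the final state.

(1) The probability of measuring |11> is 1/2.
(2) In the final state, YY has expectation 1.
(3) The observable IX averages to 0.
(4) |00> carries amplitude sqrt(2)*I/2 in the final state.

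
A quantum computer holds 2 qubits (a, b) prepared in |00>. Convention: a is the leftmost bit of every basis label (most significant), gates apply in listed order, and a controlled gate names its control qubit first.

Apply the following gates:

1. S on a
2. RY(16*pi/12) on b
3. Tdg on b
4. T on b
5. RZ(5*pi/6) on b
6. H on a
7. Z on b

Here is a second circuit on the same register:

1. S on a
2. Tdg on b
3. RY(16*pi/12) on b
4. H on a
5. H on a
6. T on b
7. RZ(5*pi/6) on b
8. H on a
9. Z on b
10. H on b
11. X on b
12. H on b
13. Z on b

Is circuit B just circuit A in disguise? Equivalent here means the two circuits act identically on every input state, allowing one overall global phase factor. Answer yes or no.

No: there is an input state on which the two circuits produce genuinely different outputs (not merely differing by a phase).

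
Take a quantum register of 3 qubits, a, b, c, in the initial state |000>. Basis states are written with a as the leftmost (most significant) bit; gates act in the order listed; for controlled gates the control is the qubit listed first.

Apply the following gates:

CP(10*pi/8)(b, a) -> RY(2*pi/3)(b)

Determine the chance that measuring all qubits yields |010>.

Outcome |010> occurs with probability 3/4.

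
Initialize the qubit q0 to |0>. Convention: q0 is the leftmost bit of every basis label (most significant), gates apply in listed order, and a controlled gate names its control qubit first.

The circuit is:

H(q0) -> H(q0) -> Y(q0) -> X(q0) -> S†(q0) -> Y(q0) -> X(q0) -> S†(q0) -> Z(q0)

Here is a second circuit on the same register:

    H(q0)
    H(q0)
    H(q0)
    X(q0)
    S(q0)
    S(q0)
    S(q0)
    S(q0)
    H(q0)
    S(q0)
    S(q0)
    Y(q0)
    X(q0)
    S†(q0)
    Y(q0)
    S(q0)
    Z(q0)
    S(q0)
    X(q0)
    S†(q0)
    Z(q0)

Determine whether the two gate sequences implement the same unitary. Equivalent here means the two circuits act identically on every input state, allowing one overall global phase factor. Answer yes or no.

Yes — the two circuits implement the same unitary up to a global phase.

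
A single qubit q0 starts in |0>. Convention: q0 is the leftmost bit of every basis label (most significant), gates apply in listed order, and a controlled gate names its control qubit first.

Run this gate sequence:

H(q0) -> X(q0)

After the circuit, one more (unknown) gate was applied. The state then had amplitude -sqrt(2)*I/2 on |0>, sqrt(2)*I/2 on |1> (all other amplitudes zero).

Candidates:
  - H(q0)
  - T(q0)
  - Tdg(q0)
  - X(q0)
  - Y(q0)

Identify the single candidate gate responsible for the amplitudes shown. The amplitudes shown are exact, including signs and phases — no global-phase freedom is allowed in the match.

It was Y(q0) that produced the state shown.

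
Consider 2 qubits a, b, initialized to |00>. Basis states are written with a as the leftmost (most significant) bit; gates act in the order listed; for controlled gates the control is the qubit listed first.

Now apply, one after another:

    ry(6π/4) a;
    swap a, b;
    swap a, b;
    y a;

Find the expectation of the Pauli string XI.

In the final state, XI has expectation 1. Key observation: gates 2-3 undo each other exactly, leaving only the rest of the circuit to track.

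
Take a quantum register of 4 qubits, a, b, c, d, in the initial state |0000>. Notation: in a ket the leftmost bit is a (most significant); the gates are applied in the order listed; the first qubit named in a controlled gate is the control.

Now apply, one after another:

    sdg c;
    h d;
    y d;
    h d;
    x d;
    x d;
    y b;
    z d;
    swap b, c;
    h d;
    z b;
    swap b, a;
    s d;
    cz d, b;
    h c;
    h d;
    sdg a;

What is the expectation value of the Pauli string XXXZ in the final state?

The observable XXXZ averages to 0. Key observation: gates 5-6 undo each other exactly, leaving only the rest of the circuit to track.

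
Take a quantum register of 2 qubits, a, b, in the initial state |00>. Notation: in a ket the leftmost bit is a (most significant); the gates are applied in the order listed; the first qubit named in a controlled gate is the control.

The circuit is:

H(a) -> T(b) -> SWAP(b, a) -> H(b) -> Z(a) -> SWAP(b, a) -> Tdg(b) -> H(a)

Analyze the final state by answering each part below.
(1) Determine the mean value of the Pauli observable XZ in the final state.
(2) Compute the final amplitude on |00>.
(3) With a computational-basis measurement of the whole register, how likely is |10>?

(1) In the final state, XZ has expectation 1.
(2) The final state's coefficient on |00> equals sqrt(2)/2.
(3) The probability of measuring |10> is 1/2.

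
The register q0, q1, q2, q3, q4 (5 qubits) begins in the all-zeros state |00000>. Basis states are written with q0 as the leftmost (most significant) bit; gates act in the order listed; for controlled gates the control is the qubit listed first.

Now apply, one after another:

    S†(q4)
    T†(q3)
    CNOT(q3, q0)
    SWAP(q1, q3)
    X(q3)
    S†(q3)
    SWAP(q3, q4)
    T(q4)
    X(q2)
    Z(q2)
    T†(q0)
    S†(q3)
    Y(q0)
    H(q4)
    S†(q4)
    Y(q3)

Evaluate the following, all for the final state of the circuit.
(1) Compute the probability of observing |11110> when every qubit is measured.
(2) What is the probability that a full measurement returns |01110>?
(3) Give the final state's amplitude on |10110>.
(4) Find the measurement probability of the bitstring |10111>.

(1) The probability of measuring |11110> is 0.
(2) Outcome |01110> occurs with probability 0.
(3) |10110> carries amplitude -sqrt(2)*exp(3*I*pi/4)/2 in the final state.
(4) Outcome |10111> occurs with probability 1/2.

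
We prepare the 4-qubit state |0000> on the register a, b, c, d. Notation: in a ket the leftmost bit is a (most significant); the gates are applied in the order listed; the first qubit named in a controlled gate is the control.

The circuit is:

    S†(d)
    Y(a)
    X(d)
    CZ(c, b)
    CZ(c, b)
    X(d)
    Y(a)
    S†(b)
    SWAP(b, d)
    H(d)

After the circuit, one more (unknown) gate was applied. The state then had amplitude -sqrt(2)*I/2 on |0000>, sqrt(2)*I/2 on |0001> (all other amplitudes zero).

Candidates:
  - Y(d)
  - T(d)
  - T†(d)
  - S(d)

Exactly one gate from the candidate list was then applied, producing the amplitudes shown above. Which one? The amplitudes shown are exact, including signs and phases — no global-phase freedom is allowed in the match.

The unique candidate consistent with the amplitudes is Y(d). Key observation: steps 2-7 multiply out to the identity, so the circuit reduces to the remaining gates.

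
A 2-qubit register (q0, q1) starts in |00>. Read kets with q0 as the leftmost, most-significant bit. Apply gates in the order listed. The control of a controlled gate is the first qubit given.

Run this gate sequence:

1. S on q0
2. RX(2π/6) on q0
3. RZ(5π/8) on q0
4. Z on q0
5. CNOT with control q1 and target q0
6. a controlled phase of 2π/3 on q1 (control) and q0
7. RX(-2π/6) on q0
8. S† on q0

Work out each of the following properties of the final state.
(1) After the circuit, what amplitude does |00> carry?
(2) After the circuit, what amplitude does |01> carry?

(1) |00> carries amplitude (-3 + exp(5*I*pi/8))*exp(11*I*pi/16)/4 in the final state.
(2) |01> carries amplitude 0 in the final state.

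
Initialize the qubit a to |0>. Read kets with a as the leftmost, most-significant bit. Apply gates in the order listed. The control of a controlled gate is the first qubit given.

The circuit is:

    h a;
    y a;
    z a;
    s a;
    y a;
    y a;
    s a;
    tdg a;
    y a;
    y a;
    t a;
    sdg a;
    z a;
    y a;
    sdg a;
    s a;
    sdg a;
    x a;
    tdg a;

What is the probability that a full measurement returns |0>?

A full measurement returns |0> with probability 1/2.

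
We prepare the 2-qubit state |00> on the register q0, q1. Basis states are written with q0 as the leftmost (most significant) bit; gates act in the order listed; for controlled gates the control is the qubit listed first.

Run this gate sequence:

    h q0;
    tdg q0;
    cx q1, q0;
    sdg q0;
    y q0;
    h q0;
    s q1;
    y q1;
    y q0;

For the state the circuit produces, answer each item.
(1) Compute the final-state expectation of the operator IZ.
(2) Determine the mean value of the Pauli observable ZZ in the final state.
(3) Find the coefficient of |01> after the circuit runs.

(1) In the final state, IZ has expectation -1.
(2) The observable ZZ averages to sqrt(2)/2.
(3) The final state's coefficient on |01> equals -I/2 + exp(3*I*pi/4)/2.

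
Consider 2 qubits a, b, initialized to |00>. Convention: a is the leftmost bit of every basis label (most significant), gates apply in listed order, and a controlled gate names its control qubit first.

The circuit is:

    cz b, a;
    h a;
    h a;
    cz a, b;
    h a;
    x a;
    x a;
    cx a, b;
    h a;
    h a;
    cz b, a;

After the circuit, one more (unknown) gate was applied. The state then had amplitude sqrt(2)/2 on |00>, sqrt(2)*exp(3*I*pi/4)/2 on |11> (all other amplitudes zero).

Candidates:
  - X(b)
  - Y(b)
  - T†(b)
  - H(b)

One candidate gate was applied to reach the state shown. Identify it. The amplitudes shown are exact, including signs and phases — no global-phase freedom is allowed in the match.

The applied gate was T†(b).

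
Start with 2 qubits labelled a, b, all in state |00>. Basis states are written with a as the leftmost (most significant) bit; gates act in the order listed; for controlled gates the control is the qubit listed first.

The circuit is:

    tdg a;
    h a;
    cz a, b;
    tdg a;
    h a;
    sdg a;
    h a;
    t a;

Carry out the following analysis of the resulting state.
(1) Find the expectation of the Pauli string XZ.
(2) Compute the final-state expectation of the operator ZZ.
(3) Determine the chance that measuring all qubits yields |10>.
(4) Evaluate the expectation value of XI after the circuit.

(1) In the final state, XZ has expectation 1/2.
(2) In the final state, ZZ has expectation sqrt(2)/2.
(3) A full measurement returns |10> with probability 1/2 - sqrt(2)/4.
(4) In the final state, XI has expectation 1/2.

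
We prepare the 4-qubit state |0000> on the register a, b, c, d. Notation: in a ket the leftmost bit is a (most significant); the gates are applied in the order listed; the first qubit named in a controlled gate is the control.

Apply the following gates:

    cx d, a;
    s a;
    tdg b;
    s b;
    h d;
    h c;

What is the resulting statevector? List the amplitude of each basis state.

The resulting statevector has amplitude 1/2 on |0000>, 1/2 on |0001>, 1/2 on |0010>, 1/2 on |0011>, and 0 on every other basis state.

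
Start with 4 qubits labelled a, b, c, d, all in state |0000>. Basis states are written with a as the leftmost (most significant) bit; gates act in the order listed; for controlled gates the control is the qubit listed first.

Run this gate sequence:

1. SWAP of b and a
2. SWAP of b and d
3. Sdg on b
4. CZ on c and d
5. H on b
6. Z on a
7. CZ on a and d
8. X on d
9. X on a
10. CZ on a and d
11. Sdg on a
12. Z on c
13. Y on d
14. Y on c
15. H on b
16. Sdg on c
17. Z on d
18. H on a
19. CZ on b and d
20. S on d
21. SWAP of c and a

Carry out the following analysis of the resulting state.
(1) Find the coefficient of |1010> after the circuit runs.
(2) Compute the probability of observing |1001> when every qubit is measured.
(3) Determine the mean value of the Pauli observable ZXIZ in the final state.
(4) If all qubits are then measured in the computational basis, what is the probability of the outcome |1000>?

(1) |1010> carries amplitude -sqrt(2)/2 in the final state.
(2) Outcome |1001> occurs with probability 0.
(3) The expectation value of ZXIZ is 0.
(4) Outcome |1000> occurs with probability 1/2.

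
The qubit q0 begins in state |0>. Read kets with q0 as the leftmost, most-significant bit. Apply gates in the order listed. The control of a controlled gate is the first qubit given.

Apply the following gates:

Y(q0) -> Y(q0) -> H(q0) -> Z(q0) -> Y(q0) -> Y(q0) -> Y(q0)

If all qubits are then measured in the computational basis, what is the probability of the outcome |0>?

The probability of measuring |0> is 1/2.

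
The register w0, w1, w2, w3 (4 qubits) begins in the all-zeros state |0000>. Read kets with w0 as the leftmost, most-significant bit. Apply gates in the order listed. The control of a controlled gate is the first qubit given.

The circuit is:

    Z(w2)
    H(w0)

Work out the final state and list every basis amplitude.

The resulting statevector has amplitude sqrt(2)/2 on |0000>, sqrt(2)/2 on |1000>, and 0 on every other basis state.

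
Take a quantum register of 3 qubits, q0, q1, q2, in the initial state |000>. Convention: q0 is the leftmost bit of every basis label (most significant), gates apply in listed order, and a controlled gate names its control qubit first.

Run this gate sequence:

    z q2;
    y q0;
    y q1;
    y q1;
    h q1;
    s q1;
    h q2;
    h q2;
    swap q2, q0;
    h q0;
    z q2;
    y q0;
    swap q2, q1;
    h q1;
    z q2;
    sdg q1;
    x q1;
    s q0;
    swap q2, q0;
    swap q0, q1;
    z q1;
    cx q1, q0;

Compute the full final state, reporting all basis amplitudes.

After the circuit, the state carries amplitude -sqrt(2)*I/4 on |000>, -sqrt(2)/4 on |001>, -sqrt(2)*I/4 on |010>, -sqrt(2)/4 on |011>, -sqrt(2)/4 on |100>, sqrt(2)*I/4 on |101>, sqrt(2)/4 on |110>, -sqrt(2)*I/4 on |111>.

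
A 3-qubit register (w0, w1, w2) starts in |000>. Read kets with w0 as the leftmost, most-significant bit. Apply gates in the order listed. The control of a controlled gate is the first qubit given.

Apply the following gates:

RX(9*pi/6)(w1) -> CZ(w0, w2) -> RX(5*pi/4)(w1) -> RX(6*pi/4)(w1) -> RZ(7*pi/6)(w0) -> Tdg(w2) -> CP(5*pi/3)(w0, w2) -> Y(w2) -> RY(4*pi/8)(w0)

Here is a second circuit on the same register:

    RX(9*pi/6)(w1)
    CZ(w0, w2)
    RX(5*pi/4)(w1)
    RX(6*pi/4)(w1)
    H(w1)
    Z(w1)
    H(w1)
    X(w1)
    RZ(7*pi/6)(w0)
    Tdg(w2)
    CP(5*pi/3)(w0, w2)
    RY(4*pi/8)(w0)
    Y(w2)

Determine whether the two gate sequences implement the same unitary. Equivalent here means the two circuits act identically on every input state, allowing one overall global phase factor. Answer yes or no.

Yes, they are equivalent — the unitaries differ by at most a global phase.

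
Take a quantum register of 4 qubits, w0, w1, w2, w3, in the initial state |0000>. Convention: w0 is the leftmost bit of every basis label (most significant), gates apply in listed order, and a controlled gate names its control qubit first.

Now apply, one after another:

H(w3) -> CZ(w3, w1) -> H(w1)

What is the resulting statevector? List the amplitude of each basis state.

The resulting statevector has amplitude 1/2 on |0000>, 1/2 on |0001>, 1/2 on |0100>, 1/2 on |0101>, and 0 on every other basis state.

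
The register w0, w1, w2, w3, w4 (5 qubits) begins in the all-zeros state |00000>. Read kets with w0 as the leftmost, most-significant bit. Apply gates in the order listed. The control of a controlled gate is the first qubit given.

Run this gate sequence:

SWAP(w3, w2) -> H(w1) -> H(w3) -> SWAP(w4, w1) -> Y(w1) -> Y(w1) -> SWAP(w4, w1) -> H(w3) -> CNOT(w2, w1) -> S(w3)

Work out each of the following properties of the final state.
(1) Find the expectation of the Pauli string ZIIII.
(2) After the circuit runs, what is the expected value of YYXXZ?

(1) In the final state, ZIIII has expectation 1. Key observation: gates 3-8 undo each other exactly, leaving only the rest of the circuit to track.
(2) The expectation value of YYXXZ is 0.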